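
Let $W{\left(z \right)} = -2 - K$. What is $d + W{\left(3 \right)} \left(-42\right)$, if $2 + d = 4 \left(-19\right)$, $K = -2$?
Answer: $-78$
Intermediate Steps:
$W{\left(z \right)} = 0$ ($W{\left(z \right)} = -2 - -2 = -2 + 2 = 0$)
$d = -78$ ($d = -2 + 4 \left(-19\right) = -2 - 76 = -78$)
$d + W{\left(3 \right)} \left(-42\right) = -78 + 0 \left(-42\right) = -78 + 0 = -78$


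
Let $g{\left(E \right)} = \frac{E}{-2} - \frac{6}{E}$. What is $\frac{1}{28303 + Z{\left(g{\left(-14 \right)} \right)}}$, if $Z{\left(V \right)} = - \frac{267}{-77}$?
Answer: $\frac{77}{2179598} \approx 3.5328 \cdot 10^{-5}$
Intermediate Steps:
$g{\left(E \right)} = - \frac{6}{E} - \frac{E}{2}$ ($g{\left(E \right)} = E \left(- \frac{1}{2}\right) - \frac{6}{E} = - \frac{E}{2} - \frac{6}{E} = - \frac{6}{E} - \frac{E}{2}$)
$Z{\left(V \right)} = \frac{267}{77}$ ($Z{\left(V \right)} = \left(-267\right) \left(- \frac{1}{77}\right) = \frac{267}{77}$)
$\frac{1}{28303 + Z{\left(g{\left(-14 \right)} \right)}} = \frac{1}{28303 + \frac{267}{77}} = \frac{1}{\frac{2179598}{77}} = \frac{77}{2179598}$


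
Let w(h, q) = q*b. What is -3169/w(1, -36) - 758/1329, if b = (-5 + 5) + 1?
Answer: 1394771/15948 ≈ 87.457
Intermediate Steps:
b = 1 (b = 0 + 1 = 1)
w(h, q) = q (w(h, q) = q*1 = q)
-3169/w(1, -36) - 758/1329 = -3169/(-36) - 758/1329 = -3169*(-1/36) - 758*1/1329 = 3169/36 - 758/1329 = 1394771/15948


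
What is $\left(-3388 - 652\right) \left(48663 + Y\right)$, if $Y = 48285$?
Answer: $-391669920$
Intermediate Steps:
$\left(-3388 - 652\right) \left(48663 + Y\right) = \left(-3388 - 652\right) \left(48663 + 48285\right) = \left(-4040\right) 96948 = -391669920$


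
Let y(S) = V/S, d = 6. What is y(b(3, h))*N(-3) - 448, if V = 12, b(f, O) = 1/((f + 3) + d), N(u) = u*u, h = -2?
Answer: 848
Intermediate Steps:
N(u) = u**2
b(f, O) = 1/(9 + f) (b(f, O) = 1/((f + 3) + 6) = 1/((3 + f) + 6) = 1/(9 + f))
y(S) = 12/S
y(b(3, h))*N(-3) - 448 = (12/(1/(9 + 3)))*(-3)**2 - 448 = (12/(1/12))*9 - 448 = (12*12)*9 - 448 = 144*9 - 448 = 1296 - 448 = 848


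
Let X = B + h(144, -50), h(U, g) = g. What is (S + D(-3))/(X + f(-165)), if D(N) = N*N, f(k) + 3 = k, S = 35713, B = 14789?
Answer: 35722/14571 ≈ 2.4516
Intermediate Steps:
f(k) = -3 + k
D(N) = N²
X = 14739 (X = 14789 - 50 = 14739)
(S + D(-3))/(X + f(-165)) = (35713 + (-3)²)/(14739 + (-3 - 165)) = (35713 + 9)/(14739 - 168) = 35722/14571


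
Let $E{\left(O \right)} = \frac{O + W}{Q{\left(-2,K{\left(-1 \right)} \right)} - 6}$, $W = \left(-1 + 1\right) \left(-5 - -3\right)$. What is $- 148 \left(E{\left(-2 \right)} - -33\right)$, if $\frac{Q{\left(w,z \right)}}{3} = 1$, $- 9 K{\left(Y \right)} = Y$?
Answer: $- \frac{14948}{3} \approx -4982.7$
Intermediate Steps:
$K{\left(Y \right)} = - \frac{Y}{9}$
$Q{\left(w,z \right)} = 3$ ($Q{\left(w,z \right)} = 3 \cdot 1 = 3$)
$W = 0$ ($W = 0 \left(-5 + 3\right) = 0 \left(-2\right) = 0$)
$E{\left(O \right)} = - \frac{O}{3}$ ($E{\left(O \right)} = \frac{O + 0}{3 - 6} = \frac{O}{-3} = - \frac{O}{3}$)
$- 148 \left(E{\left(-2 \right)} - -33\right) = - 148 \left(\left(- \frac{1}{3}\right) \left(-2\right) - -33\right) = - 148 \left(\frac{2}{3} + 33\right) = \left(-148\right) \frac{101}{3} = - \frac{14948}{3}$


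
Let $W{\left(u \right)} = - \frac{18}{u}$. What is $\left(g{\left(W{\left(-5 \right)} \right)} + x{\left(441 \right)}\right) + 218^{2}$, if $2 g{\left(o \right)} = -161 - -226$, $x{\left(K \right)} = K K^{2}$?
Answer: $\frac{171627355}{2} \approx 8.5814 \cdot 10^{7}$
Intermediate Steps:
$x{\left(K \right)} = K^{3}$
$g{\left(o \right)} = \frac{65}{2}$ ($g{\left(o \right)} = \frac{-161 - -226}{2} = \frac{-161 + 226}{2} = \frac{1}{2} \cdot 65 = \frac{65}{2}$)
$\left(g{\left(W{\left(-5 \right)} \right)} + x{\left(441 \right)}\right) + 218^{2} = \left(\frac{65}{2} + 441^{3}\right) + 218^{2} = \left(\frac{65}{2} + 85766121\right) + 47524 = \frac{171532307}{2} + 47524 = \frac{171627355}{2}$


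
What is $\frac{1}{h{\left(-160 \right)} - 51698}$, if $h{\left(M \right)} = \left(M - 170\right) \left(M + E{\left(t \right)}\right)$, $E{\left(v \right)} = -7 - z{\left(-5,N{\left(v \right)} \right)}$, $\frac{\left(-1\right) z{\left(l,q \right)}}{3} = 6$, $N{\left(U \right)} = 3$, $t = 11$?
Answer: $- \frac{1}{2528} \approx -0.00039557$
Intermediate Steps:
$z{\left(l,q \right)} = -18$ ($z{\left(l,q \right)} = \left(-3\right) 6 = -18$)
$E{\left(v \right)} = 11$ ($E{\left(v \right)} = -7 - -18 = -7 + 18 = 11$)
$h{\left(M \right)} = \left(-170 + M\right) \left(11 + M\right)$ ($h{\left(M \right)} = \left(M - 170\right) \left(M + 11\right) = \left(-170 + M\right) \left(11 + M\right)$)
$\frac{1}{h{\left(-160 \right)} - 51698} = \frac{1}{\left(-1870 + \left(-160\right)^{2} - -25440\right) - 51698} = \frac{1}{\left(-1870 + 25600 + 25440\right) - 51698} = \frac{1}{49170 - 51698} = \frac{1}{-2528} = - \frac{1}{2528}$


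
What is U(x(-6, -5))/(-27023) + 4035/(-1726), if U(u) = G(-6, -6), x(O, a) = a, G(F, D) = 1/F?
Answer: -163556276/69962547 ≈ -2.3378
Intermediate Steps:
U(u) = -1/6 (U(u) = 1/(-6) = -1/6)
U(x(-6, -5))/(-27023) + 4035/(-1726) = -1/6/(-27023) + 4035/(-1726) = -1/6*(-1/27023) + 4035*(-1/1726) = 1/162138 - 4035/1726 = -163556276/69962547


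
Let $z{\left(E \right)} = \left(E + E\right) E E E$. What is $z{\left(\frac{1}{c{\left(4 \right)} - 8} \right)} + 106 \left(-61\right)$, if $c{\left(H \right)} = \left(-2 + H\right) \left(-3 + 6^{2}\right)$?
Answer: $- \frac{36586231567}{5658248} \approx -6466.0$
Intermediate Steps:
$c{\left(H \right)} = -66 + 33 H$ ($c{\left(H \right)} = \left(-2 + H\right) \left(-3 + 36\right) = \left(-2 + H\right) 33 = -66 + 33 H$)
$z{\left(E \right)} = 2 E^{4}$ ($z{\left(E \right)} = 2 E E E E = 2 E^{2} E E = 2 E^{3} E = 2 E^{4}$)
$z{\left(\frac{1}{c{\left(4 \right)} - 8} \right)} + 106 \left(-61\right) = 2 \left(\frac{1}{\left(-66 + 33 \cdot 4\right) - 8}\right)^{4} + 106 \left(-61\right) = 2 \left(\frac{1}{\left(-66 + 132\right) - 8}\right)^{4} - 6466 = 2 \left(\frac{1}{66 - 8}\right)^{4} - 6466 = 2 \left(\frac{1}{58}\right)^{4} - 6466 = \frac{2}{11316496} - 6466 = 2 \cdot \frac{1}{11316496} - 6466 = \frac{1}{5658248} - 6466 = - \frac{36586231567}{5658248}$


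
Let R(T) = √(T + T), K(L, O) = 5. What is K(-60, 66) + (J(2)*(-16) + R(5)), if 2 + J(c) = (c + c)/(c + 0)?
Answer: 5 + √10 ≈ 8.1623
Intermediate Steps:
J(c) = 0 (J(c) = -2 + (c + c)/(c + 0) = -2 + (2*c)/c = -2 + 2 = 0)
R(T) = √2*√T (R(T) = √(2*T) = √2*√T)
K(-60, 66) + (J(2)*(-16) + R(5)) = 5 + (0*(-16) + √2*√5) = 5 + (0 + √10) = 5 + √10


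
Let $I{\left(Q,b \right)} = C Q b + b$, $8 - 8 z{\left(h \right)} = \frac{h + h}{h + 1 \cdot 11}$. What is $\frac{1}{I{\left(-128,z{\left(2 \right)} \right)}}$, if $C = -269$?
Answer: $\frac{26}{860825} \approx 3.0204 \cdot 10^{-5}$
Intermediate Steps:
$z{\left(h \right)} = 1 - \frac{h}{4 \left(11 + h\right)}$ ($z{\left(h \right)} = 1 - \frac{\left(h + h\right) \frac{1}{h + 1 \cdot 11}}{8} = 1 - \frac{2 h \frac{1}{h + 11}}{8} = 1 - \frac{2 h \frac{1}{11 + h}}{8} = 1 - \frac{h}{4 \left(11 + h\right)}$)
$I{\left(Q,b \right)} = b - 269 Q b$ ($I{\left(Q,b \right)} = - 269 Q b + b = b - 269 Q b$)
$\frac{1}{I{\left(-128,z{\left(2 \right)} \right)}} = \frac{1}{\frac{44 + 3 \cdot 2}{4 \left(11 + 2\right)} \left(1 - -34432\right)} = \frac{1}{\frac{44 + 6}{4 \cdot 13} \left(1 + 34432\right)} = \frac{1}{\frac{1}{4} \cdot \frac{1}{13} \cdot 50 \cdot 34433} = \frac{1}{\frac{25}{26} \cdot 34433} = \frac{1}{\frac{860825}{26}} = \frac{26}{860825}$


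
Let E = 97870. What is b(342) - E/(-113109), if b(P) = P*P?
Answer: 13229778946/113109 ≈ 1.1696e+5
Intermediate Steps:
b(P) = P²
b(342) - E/(-113109) = 342² - 97870/(-113109) = 116964 - 97870*(-1)/113109 = 116964 - 1*(-97870/113109) = 116964 + 97870/113109 = 13229778946/113109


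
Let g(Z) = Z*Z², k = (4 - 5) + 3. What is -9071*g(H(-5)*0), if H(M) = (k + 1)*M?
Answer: 0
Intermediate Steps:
k = 2 (k = -1 + 3 = 2)
H(M) = 3*M (H(M) = (2 + 1)*M = 3*M)
g(Z) = Z³
-9071*g(H(-5)*0) = -9071*((3*(-5))*0)³ = -9071*(-15*0)³ = -9071*0³ = -9071*0 = 0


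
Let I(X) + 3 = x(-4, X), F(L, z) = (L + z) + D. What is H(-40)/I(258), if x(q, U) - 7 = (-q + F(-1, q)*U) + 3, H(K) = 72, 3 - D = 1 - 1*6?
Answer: 72/785 ≈ 0.091720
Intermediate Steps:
D = 8 (D = 3 - (1 - 1*6) = 3 - (1 - 6) = 3 - 1*(-5) = 3 + 5 = 8)
F(L, z) = 8 + L + z (F(L, z) = (L + z) + 8 = 8 + L + z)
x(q, U) = 10 - q + U*(7 + q) (x(q, U) = 7 + ((-q + (8 - 1 + q)*U) + 3) = 7 + ((-q + (7 + q)*U) + 3) = 7 + ((-q + U*(7 + q)) + 3) = 7 + (3 - q + U*(7 + q)) = 10 - q + U*(7 + q))
I(X) = 11 + 3*X (I(X) = -3 + (10 - 1*(-4) + X*(7 - 4)) = -3 + (10 + 4 + X*3) = -3 + (10 + 4 + 3*X) = -3 + (14 + 3*X) = 11 + 3*X)
H(-40)/I(258) = 72/(11 + 3*258) = 72/(11 + 774) = 72/785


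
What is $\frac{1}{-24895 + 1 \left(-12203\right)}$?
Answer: $- \frac{1}{37098} \approx -2.6956 \cdot 10^{-5}$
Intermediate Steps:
$\frac{1}{-24895 + 1 \left(-12203\right)} = \frac{1}{-24895 - 12203} = \frac{1}{-37098} = - \frac{1}{37098}$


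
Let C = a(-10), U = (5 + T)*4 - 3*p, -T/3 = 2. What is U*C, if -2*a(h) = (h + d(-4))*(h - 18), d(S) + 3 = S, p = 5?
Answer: 4522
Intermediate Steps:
d(S) = -3 + S
T = -6 (T = -3*2 = -6)
a(h) = -(-18 + h)*(-7 + h)/2 (a(h) = -(h + (-3 - 4))*(h - 18)/2 = -(h - 7)*(-18 + h)/2 = -(-7 + h)*(-18 + h)/2 = -(-18 + h)*(-7 + h)/2)
U = -19 (U = (5 - 6)*4 - 3*5 = -1*4 - 15 = -4 - 15 = -19)
C = -238 (C = -63 - ½*(-10)² + (25/2)*(-10) = -63 - ½*100 - 125 = -63 - 50 - 125 = -238)
U*C = -19*(-238) = 4522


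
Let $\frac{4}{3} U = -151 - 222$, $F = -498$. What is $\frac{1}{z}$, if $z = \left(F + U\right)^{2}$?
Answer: $\frac{16}{9678321} \approx 1.6532 \cdot 10^{-6}$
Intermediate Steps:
$U = - \frac{1119}{4}$ ($U = \frac{3 \left(-151 - 222\right)}{4} = \frac{3}{4} \left(-373\right) = - \frac{1119}{4} \approx -279.75$)
$z = \frac{9678321}{16}$ ($z = \left(-498 - \frac{1119}{4}\right)^{2} = \left(- \frac{3111}{4}\right)^{2} = \frac{9678321}{16} \approx 6.049 \cdot 10^{5}$)
$\frac{1}{z} = \frac{1}{\frac{9678321}{16}} = \frac{16}{9678321}$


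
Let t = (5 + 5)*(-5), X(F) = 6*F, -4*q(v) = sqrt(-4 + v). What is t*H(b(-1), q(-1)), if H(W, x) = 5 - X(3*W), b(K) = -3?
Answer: -2950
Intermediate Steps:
q(v) = -sqrt(-4 + v)/4
H(W, x) = 5 - 18*W (H(W, x) = 5 - 6*3*W = 5 - 18*W)
t = -50 (t = 10*(-5) = -50)
t*H(b(-1), q(-1)) = -50*(5 - 18*(-3)) = -50*(5 + 54) = -50*59 = -2950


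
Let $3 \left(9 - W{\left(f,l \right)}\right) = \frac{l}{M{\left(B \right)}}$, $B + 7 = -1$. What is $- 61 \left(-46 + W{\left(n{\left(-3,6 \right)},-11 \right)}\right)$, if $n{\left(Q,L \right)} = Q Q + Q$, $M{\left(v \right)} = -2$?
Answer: $\frac{14213}{6} \approx 2368.8$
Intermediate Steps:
$B = -8$ ($B = -7 - 1 = -8$)
$n{\left(Q,L \right)} = Q + Q^{2}$ ($n{\left(Q,L \right)} = Q^{2} + Q = Q + Q^{2}$)
$W{\left(f,l \right)} = 9 + \frac{l}{6}$ ($W{\left(f,l \right)} = 9 - \frac{l \frac{1}{-2}}{3} = 9 - \frac{l \left(- \frac{1}{2}\right)}{3} = 9 - \frac{\left(- \frac{1}{2}\right) l}{3} = 9 + \frac{l}{6}$)
$- 61 \left(-46 + W{\left(n{\left(-3,6 \right)},-11 \right)}\right) = - 61 \left(-46 + \left(9 + \frac{1}{6} \left(-11\right)\right)\right) = - 61 \left(-46 + \left(9 - \frac{11}{6}\right)\right) = - 61 \left(-46 + \frac{43}{6}\right) = \left(-61\right) \left(- \frac{233}{6}\right) = \frac{14213}{6}$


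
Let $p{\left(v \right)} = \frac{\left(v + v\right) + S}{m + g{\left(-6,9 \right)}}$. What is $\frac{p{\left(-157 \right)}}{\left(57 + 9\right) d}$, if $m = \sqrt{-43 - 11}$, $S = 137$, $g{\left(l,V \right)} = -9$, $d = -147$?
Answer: $- \frac{59}{48510} - \frac{59 i \sqrt{6}}{145530} \approx -0.0012162 - 0.00099306 i$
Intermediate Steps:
$m = 3 i \sqrt{6}$ ($m = \sqrt{-54} = 3 i \sqrt{6} \approx 7.3485 i$)
$p{\left(v \right)} = \frac{137 + 2 v}{-9 + 3 i \sqrt{6}}$ ($p{\left(v \right)} = \frac{\left(v + v\right) + 137}{3 i \sqrt{6} - 9} = \frac{2 v + 137}{-9 + 3 i \sqrt{6}} = \frac{137 + 2 v}{-9 + 3 i \sqrt{6}}$)
$\frac{p{\left(-157 \right)}}{\left(57 + 9\right) d} = \frac{\left(-1\right) \frac{1}{9 - 3 i \sqrt{6}} \left(137 + 2 \left(-157\right)\right)}{\left(57 + 9\right) \left(-147\right)} = \frac{\left(-1\right) \frac{1}{9 - 3 i \sqrt{6}} \left(137 - 314\right)}{66 \left(-147\right)} = \frac{\left(-1\right) \frac{1}{9 - 3 i \sqrt{6}} \left(-177\right)}{-9702} = \frac{177}{9 - 3 i \sqrt{6}} \left(- \frac{1}{9702}\right) = - \frac{59}{3234 \left(9 - 3 i \sqrt{6}\right)}$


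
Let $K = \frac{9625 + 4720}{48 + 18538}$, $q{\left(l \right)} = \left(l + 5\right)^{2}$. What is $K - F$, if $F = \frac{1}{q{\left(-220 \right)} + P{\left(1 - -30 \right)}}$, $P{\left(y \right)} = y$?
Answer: $\frac{331761867}{429857008} \approx 0.7718$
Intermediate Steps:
$q{\left(l \right)} = \left(5 + l\right)^{2}$
$K = \frac{14345}{18586} \approx 0.77182$
$F = \frac{1}{46256}$ ($F = \frac{1}{\left(5 - 220\right)^{2} + \left(1 - -30\right)} = \frac{1}{\left(-215\right)^{2} + \left(1 + 30\right)} = \frac{1}{46225 + 31} = \frac{1}{46256} \approx 2.1619 \cdot 10^{-5}$)
$K - F = \frac{14345}{18586} - \frac{1}{46256} = \frac{331761867}{429857008}$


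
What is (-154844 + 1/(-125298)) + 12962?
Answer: -17777530837/125298 ≈ -1.4188e+5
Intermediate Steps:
(-154844 + 1/(-125298)) + 12962 = (-154844 - 1/125298) + 12962 = -19401643513/125298 + 12962 = -17777530837/125298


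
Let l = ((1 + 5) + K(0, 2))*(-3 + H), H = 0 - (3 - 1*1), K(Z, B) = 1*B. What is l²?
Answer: 1600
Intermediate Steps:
K(Z, B) = B
H = -2 (H = 0 - (3 - 1) = 0 - 1*2 = 0 - 2 = -2)
l = -40 (l = ((1 + 5) + 2)*(-3 - 2) = (6 + 2)*(-5) = 8*(-5) = -40)
l² = (-40)² = 1600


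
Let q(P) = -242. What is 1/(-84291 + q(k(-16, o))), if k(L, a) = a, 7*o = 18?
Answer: -1/84533 ≈ -1.1830e-5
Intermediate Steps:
o = 18/7 (o = (⅐)*18 = 18/7 ≈ 2.5714)
1/(-84291 + q(k(-16, o))) = 1/(-84291 - 242) = 1/(-84533) = -1/84533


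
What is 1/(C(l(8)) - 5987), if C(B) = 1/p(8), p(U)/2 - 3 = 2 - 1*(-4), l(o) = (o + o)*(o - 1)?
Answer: -18/107765 ≈ -0.00016703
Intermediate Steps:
l(o) = 2*o*(-1 + o) (l(o) = (2*o)*(-1 + o) = 2*o*(-1 + o))
p(U) = 18 (p(U) = 6 + 2*(2 - 1*(-4)) = 6 + 2*(2 + 4) = 6 + 2*6 = 6 + 12 = 18)
C(B) = 1/18
1/(C(l(8)) - 5987) = 1/(1/18 - 5987) = 1/(-107765/18) = -18/107765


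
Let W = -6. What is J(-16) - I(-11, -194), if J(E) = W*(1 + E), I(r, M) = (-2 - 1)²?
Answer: 81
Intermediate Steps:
I(r, M) = 9 (I(r, M) = (-3)² = 9)
J(E) = -6 - 6*E (J(E) = -6*(1 + E) = -6 - 6*E)
J(-16) - I(-11, -194) = (-6 - 6*(-16)) - 1*9 = (-6 + 96) - 9 = 90 - 9 = 81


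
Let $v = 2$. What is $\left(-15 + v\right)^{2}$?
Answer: $169$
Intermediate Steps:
$\left(-15 + v\right)^{2} = \left(-15 + 2\right)^{2} = \left(-13\right)^{2} = 169$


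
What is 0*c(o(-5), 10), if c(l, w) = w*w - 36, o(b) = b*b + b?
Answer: 0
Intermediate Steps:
o(b) = b + b² (o(b) = b² + b = b + b²)
c(l, w) = -36 + w² (c(l, w) = w² - 36 = -36 + w²)
0*c(o(-5), 10) = 0*(-36 + 10²) = 0*(-36 + 100) = 0*64 = 0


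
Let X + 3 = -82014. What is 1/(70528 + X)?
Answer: -1/11489 ≈ -8.7040e-5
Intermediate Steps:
X = -82017 (X = -3 - 82014 = -82017)
1/(70528 + X) = 1/(70528 - 82017) = 1/(-11489) = -1/11489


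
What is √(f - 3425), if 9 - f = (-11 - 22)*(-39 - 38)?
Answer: I*√5957 ≈ 77.182*I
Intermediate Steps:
f = -2532 (f = 9 - (-11 - 22)*(-39 - 38) = 9 - (-33)*(-77) = 9 - 1*2541 = 9 - 2541 = -2532)
√(f - 3425) = √(-2532 - 3425) = √(-5957) = I*√5957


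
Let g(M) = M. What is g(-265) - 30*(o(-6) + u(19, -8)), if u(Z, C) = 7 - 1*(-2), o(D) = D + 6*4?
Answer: -1075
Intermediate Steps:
o(D) = 24 + D (o(D) = D + 24 = 24 + D)
u(Z, C) = 9 (u(Z, C) = 7 + 2 = 9)
g(-265) - 30*(o(-6) + u(19, -8)) = -265 - 30*((24 - 6) + 9) = -265 - 30*(18 + 9) = -265 - 30*27 = -265 - 1*810 = -265 - 810 = -1075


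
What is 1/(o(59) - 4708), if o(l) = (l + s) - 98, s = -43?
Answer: -1/4790 ≈ -0.00020877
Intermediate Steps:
o(l) = -141 + l (o(l) = (l - 43) - 98 = (-43 + l) - 98 = -141 + l)
1/(o(59) - 4708) = 1/((-141 + 59) - 4708) = 1/(-82 - 4708) = 1/(-4790) = -1/4790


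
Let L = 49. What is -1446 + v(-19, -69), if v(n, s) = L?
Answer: -1397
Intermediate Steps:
v(n, s) = 49
-1446 + v(-19, -69) = -1446 + 49 = -1397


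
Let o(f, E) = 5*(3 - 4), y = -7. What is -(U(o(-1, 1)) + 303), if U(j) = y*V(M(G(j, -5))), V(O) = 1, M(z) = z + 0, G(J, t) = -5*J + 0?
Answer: -296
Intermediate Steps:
G(J, t) = -5*J
M(z) = z
o(f, E) = -5 (o(f, E) = 5*(-1) = -5)
U(j) = -7 (U(j) = -7*1 = -7)
-(U(o(-1, 1)) + 303) = -(-7 + 303) = -1*296 = -296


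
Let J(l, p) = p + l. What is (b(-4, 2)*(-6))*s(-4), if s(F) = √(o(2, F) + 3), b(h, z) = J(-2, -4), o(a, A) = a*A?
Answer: 36*I*√5 ≈ 80.498*I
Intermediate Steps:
J(l, p) = l + p
o(a, A) = A*a
b(h, z) = -6 (b(h, z) = -2 - 4 = -6)
s(F) = √(3 + 2*F) (s(F) = √(F*2 + 3) = √(2*F + 3) = √(3 + 2*F))
(b(-4, 2)*(-6))*s(-4) = (-6*(-6))*√(3 + 2*(-4)) = 36*√(3 - 8) = 36*√(-5) = 36*(I*√5) = 36*I*√5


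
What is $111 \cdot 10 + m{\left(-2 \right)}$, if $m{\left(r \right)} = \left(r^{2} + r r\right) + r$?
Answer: $1116$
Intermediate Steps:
$m{\left(r \right)} = r + 2 r^{2}$ ($m{\left(r \right)} = \left(r^{2} + r^{2}\right) + r = 2 r^{2} + r = r + 2 r^{2}$)
$111 \cdot 10 + m{\left(-2 \right)} = 111 \cdot 10 - 2 \left(1 + 2 \left(-2\right)\right) = 1110 - 2 \left(1 - 4\right) = 1110 - -6 = 1110 + 6 = 1116$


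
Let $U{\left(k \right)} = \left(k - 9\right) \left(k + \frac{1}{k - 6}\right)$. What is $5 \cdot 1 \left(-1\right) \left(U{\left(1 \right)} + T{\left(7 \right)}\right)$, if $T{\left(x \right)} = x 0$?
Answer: $32$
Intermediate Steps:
$T{\left(x \right)} = 0$
$U{\left(k \right)} = \left(-9 + k\right) \left(k + \frac{1}{-6 + k}\right)$
$5 \cdot 1 \left(-1\right) \left(U{\left(1 \right)} + T{\left(7 \right)}\right) = 5 \cdot 1 \left(-1\right) \left(\frac{-9 + 1^{3} - 15 \cdot 1^{2} + 55 \cdot 1}{-6 + 1} + 0\right) = 5 \left(-1\right) \left(\frac{-9 + 1 - 15 + 55}{-5} + 0\right) = - 5 \left(- \frac{-9 + 1 - 15 + 55}{5} + 0\right) = - 5 \left(\left(- \frac{1}{5}\right) 32 + 0\right) = - 5 \left(- \frac{32}{5} + 0\right) = \left(-5\right) \left(- \frac{32}{5}\right) = 32$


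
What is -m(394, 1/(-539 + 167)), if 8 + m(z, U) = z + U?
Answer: -143591/372 ≈ -386.00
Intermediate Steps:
m(z, U) = -8 + U + z (m(z, U) = -8 + (z + U) = -8 + (U + z) = -8 + U + z)
-m(394, 1/(-539 + 167)) = -(-8 + 1/(-539 + 167) + 394) = -(-8 + 1/(-372) + 394) = -(-8 - 1/372 + 394) = -1*143591/372 = -143591/372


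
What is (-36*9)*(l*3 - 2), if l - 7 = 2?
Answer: -8100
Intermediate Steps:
l = 9 (l = 7 + 2 = 9)
(-36*9)*(l*3 - 2) = (-36*9)*(9*3 - 2) = -324*(27 - 2) = -324*25 = -8100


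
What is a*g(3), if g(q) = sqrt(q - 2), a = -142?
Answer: -142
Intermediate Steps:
g(q) = sqrt(-2 + q)
a*g(3) = -142*sqrt(-2 + 3) = -142*sqrt(1) = -142*1 = -142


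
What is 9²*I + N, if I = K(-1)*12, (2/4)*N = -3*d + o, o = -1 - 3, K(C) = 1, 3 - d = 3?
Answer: 964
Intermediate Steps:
d = 0 (d = 3 - 1*3 = 3 - 3 = 0)
o = -4
N = -8 (N = 2*(-3*0 - 4) = 2*(0 - 4) = 2*(-4) = -8)
I = 12 (I = 1*12 = 12)
9²*I + N = 9²*12 - 8 = 81*12 - 8 = 972 - 8 = 964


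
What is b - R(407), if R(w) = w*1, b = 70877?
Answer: 70470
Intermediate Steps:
R(w) = w
b - R(407) = 70877 - 1*407 = 70877 - 407 = 70470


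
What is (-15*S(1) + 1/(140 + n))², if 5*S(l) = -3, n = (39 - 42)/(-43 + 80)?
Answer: 2174356900/26801329 ≈ 81.129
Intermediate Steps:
n = -3/37 ≈ -0.081081
S(l) = -⅗ (S(l) = (⅕)*(-3) = -⅗)
(-15*S(1) + 1/(140 + n))² = (-15*(-⅗) + 1/(140 - 3/37))² = (9 + 1/(5177/37))² = (9 + 37/5177)² = (46630/5177)² = 2174356900/26801329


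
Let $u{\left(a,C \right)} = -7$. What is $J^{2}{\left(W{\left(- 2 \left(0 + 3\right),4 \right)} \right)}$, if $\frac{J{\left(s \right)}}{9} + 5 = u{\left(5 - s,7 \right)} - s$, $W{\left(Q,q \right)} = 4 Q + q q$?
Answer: $1296$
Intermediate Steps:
$W{\left(Q,q \right)} = q^{2} + 4 Q$ ($W{\left(Q,q \right)} = 4 Q + q^{2} = q^{2} + 4 Q$)
$J{\left(s \right)} = -108 - 9 s$ ($J{\left(s \right)} = -45 + 9 \left(-7 - s\right) = -45 - \left(63 + 9 s\right) = -108 - 9 s$)
$J^{2}{\left(W{\left(- 2 \left(0 + 3\right),4 \right)} \right)} = \left(-108 - 9 \left(4^{2} + 4 \left(- 2 \left(0 + 3\right)\right)\right)\right)^{2} = \left(-108 - 9 \left(16 + 4 \left(\left(-2\right) 3\right)\right)\right)^{2} = \left(-108 - 9 \left(16 + 4 \left(-6\right)\right)\right)^{2} = \left(-108 - 9 \left(16 - 24\right)\right)^{2} = \left(-108 - -72\right)^{2} = \left(-108 + 72\right)^{2} = \left(-36\right)^{2} = 1296$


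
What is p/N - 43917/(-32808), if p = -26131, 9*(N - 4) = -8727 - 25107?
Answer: 511114411/61602488 ≈ 8.2970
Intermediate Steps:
N = -11266/3 (N = 4 + (-8727 - 25107)/9 = 4 + (1/9)*(-33834) = 4 - 11278/3 = -11266/3 ≈ -3755.3)
p/N - 43917/(-32808) = -26131/(-11266/3) - 43917/(-32808) = -26131*(-3/11266) - 43917*(-1/32808) = 78393/11266 + 14639/10936 = 511114411/61602488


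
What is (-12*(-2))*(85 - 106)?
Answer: -504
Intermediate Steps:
(-12*(-2))*(85 - 106) = 24*(-21) = -504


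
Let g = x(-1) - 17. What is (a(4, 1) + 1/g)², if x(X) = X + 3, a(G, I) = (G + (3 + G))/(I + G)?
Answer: 1024/225 ≈ 4.5511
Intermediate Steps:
a(G, I) = (3 + 2*G)/(G + I)
x(X) = 3 + X
g = -15 (g = (3 - 1) - 17 = 2 - 17 = -15)
(a(4, 1) + 1/g)² = ((3 + 2*4)/(4 + 1) + 1/(-15))² = ((3 + 8)/5 - 1/15)² = ((⅕)*11 - 1/15)² = (11/5 - 1/15)² = (32/15)² = 1024/225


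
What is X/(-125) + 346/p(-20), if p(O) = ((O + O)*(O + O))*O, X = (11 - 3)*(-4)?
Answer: 3923/16000 ≈ 0.24519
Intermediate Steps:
X = -32 (X = 8*(-4) = -32)
p(O) = 4*O³ (p(O) = ((2*O)*(2*O))*O = (4*O²)*O = 4*O³)
X/(-125) + 346/p(-20) = -32/(-125) + 346/((4*(-20)³)) = -32*(-1/125) + 346/((4*(-8000))) = 32/125 + 346/(-32000) = 32/125 + 346*(-1/32000) = 32/125 - 173/16000 = 3923/16000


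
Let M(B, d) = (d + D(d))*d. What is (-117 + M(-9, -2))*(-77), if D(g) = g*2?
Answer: 8085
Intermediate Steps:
D(g) = 2*g
M(B, d) = 3*d² (M(B, d) = (d + 2*d)*d = (3*d)*d = 3*d²)
(-117 + M(-9, -2))*(-77) = (-117 + 3*(-2)²)*(-77) = (-117 + 3*4)*(-77) = (-117 + 12)*(-77) = -105*(-77) = 8085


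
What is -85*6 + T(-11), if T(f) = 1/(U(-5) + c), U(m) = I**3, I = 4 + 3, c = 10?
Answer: -180029/353 ≈ -510.00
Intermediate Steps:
I = 7
U(m) = 343 (U(m) = 7**3 = 343)
T(f) = 1/353 (T(f) = 1/(343 + 10) = 1/353)
-85*6 + T(-11) = -85*6 + 1/353 = -510 + 1/353 = -180029/353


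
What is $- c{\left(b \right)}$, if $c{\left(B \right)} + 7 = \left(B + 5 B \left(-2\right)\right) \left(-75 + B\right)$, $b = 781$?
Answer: $4962481$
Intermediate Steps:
$c{\left(B \right)} = -7 - 9 B \left(-75 + B\right)$ ($c{\left(B \right)} = -7 + \left(B + 5 B \left(-2\right)\right) \left(-75 + B\right) = -7 + \left(B - 10 B\right) \left(-75 + B\right) = -7 + - 9 B \left(-75 + B\right) = -7 - 9 B \left(-75 + B\right)$)
$- c{\left(b \right)} = - (-7 - 9 \cdot 781^{2} + 675 \cdot 781) = - (-7 - 5489649 + 527175) = \left(-1\right) \left(-4962481\right) = 4962481$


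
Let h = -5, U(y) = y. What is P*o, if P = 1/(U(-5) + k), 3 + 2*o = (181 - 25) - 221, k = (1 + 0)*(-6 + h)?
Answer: 17/8 ≈ 2.1250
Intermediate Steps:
k = -11 (k = (1 + 0)*(-6 - 5) = 1*(-11) = -11)
o = -34 (o = -3/2 + ((181 - 25) - 221)/2 = -3/2 + (156 - 221)/2 = -3/2 + (½)*(-65) = -3/2 - 65/2 = -34)
P = -1/16 (P = 1/(-5 - 11) = 1/(-16) = -1/16 ≈ -0.062500)
P*o = -1/16*(-34) = 17/8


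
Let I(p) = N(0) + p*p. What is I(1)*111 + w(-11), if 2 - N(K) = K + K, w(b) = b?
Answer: 322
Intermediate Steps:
N(K) = 2 - 2*K (N(K) = 2 - (K + K) = 2 - 2*K)
I(p) = 2 + p² (I(p) = (2 - 2*0) + p*p = (2 + 0) + p² = 2 + p²)
I(1)*111 + w(-11) = (2 + 1²)*111 - 11 = (2 + 1)*111 - 11 = 3*111 - 11 = 333 - 11 = 322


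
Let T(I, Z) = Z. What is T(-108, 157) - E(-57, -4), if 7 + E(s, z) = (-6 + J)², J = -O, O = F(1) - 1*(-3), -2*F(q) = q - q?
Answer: 83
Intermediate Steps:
F(q) = 0 (F(q) = -(q - q)/2 = -½*0 = 0)
O = 3 (O = 0 - 1*(-3) = 0 + 3 = 3)
J = -3 (J = -1*3 = -3)
E(s, z) = 74 (E(s, z) = -7 + (-6 - 3)² = -7 + (-9)² = -7 + 81 = 74)
T(-108, 157) - E(-57, -4) = 157 - 1*74 = 157 - 74 = 83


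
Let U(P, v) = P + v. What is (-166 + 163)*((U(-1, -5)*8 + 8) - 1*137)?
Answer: 531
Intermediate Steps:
(-166 + 163)*((U(-1, -5)*8 + 8) - 1*137) = (-166 + 163)*(((-1 - 5)*8 + 8) - 1*137) = -3*((-6*8 + 8) - 137) = -3*((-48 + 8) - 137) = -3*(-40 - 137) = -3*(-177) = 531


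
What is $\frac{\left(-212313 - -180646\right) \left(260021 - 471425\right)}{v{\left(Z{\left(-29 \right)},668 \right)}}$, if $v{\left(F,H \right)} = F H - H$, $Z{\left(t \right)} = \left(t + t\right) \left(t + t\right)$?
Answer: $\frac{557877539}{187207} \approx 2980.0$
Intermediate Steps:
$Z{\left(t \right)} = 4 t^{2}$ ($Z{\left(t \right)} = 2 t 2 t = 4 t^{2}$)
$v{\left(F,H \right)} = - H + F H$
$\frac{\left(-212313 - -180646\right) \left(260021 - 471425\right)}{v{\left(Z{\left(-29 \right)},668 \right)}} = \frac{\left(-212313 - -180646\right) \left(260021 - 471425\right)}{668 \left(-1 + 4 \left(-29\right)^{2}\right)} = \frac{\left(-212313 + \left(-49908 + 230554\right)\right) \left(-211404\right)}{668 \left(-1 + 4 \cdot 841\right)} = \frac{\left(-212313 + 180646\right) \left(-211404\right)}{668 \left(-1 + 3364\right)} = \frac{\left(-31667\right) \left(-211404\right)}{668 \cdot 3363} = \frac{6694530468}{2246484} = 6694530468 \cdot \frac{1}{2246484} = \frac{557877539}{187207}$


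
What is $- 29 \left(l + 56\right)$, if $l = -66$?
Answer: $290$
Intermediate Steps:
$- 29 \left(l + 56\right) = - 29 \left(-66 + 56\right) = \left(-29\right) \left(-10\right) = 290$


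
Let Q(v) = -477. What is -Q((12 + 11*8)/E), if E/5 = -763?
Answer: 477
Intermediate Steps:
E = -3815 (E = 5*(-763) = -3815)
-Q((12 + 11*8)/E) = -1*(-477) = 477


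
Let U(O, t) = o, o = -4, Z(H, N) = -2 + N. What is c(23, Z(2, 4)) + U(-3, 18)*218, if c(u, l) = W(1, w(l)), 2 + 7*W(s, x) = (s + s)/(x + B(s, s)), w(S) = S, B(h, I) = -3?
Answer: -6108/7 ≈ -872.57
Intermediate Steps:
U(O, t) = -4
W(s, x) = -2/7 + 2*s/(7*(-3 + x)) (W(s, x) = -2/7 + ((s + s)/(x - 3))/7 = -2/7 + ((2*s)/(-3 + x))/7 = -2/7 + (2*s/(-3 + x))/7 = -2/7 + 2*s/(7*(-3 + x)))
c(u, l) = 2*(4 - l)/(7*(-3 + l)) (c(u, l) = 2*(3 + 1 - l)/(7*(-3 + l)) = 2*(4 - l)/(7*(-3 + l)))
c(23, Z(2, 4)) + U(-3, 18)*218 = 2*(4 - (-2 + 4))/(7*(-3 + (-2 + 4))) - 4*218 = 2*(4 - 1*2)/(7*(-3 + 2)) - 872 = (2/7)*(4 - 2)/(-1) - 872 = (2/7)*(-1)*2 - 872 = -4/7 - 872 = -6108/7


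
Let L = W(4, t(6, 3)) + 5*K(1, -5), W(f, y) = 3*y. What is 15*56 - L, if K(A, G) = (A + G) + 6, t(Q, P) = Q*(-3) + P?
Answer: 875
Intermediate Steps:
t(Q, P) = P - 3*Q (t(Q, P) = -3*Q + P = P - 3*Q)
K(A, G) = 6 + A + G
L = -35 (L = 3*(3 - 3*6) + 5*(6 + 1 - 5) = 3*(3 - 18) + 5*2 = 3*(-15) + 10 = -45 + 10 = -35)
15*56 - L = 15*56 - 1*(-35) = 840 + 35 = 875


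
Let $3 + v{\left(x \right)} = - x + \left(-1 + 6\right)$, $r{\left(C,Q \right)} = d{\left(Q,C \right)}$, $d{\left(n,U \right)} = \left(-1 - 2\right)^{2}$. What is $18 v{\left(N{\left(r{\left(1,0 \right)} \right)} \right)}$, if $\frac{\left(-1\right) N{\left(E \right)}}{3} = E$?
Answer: $522$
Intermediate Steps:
$d{\left(n,U \right)} = 9$ ($d{\left(n,U \right)} = \left(-3\right)^{2} = 9$)
$r{\left(C,Q \right)} = 9$
$N{\left(E \right)} = - 3 E$
$v{\left(x \right)} = 2 - x$ ($v{\left(x \right)} = -3 - \left(-5 + x\right) = 2 - x$)
$18 v{\left(N{\left(r{\left(1,0 \right)} \right)} \right)} = 18 \left(2 - \left(-3\right) 9\right) = 18 \left(2 - -27\right) = 18 \left(2 + 27\right) = 18 \cdot 29 = 522$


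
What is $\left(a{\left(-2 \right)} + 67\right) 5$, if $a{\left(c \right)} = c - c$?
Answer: $335$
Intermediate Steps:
$a{\left(c \right)} = 0$
$\left(a{\left(-2 \right)} + 67\right) 5 = \left(0 + 67\right) 5 = 67 \cdot 5 = 335$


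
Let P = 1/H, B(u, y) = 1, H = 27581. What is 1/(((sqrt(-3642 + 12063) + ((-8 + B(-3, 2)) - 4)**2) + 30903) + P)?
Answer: 7866771832015/244056594284305948 - 760711561*sqrt(8421)/732169782852917844 ≈ 3.2138e-5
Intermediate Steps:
P = 1/27581 ≈ 3.6257e-5
1/(((sqrt(-3642 + 12063) + ((-8 + B(-3, 2)) - 4)**2) + 30903) + P) = 1/(((sqrt(-3642 + 12063) + ((-8 + 1) - 4)**2) + 30903) + 1/27581) = 1/(((sqrt(8421) + (-7 - 4)**2) + 30903) + 1/27581) = 1/(((sqrt(8421) + (-11)**2) + 30903) + 1/27581) = 1/(((sqrt(8421) + 121) + 30903) + 1/27581) = 1/(((121 + sqrt(8421)) + 30903) + 1/27581) = 1/((31024 + sqrt(8421)) + 1/27581) = 1/(855672945/27581 + sqrt(8421))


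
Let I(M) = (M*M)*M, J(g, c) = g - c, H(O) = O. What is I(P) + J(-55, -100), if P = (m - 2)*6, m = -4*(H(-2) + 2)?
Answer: -1683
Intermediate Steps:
m = 0 (m = -4*(-2 + 2) = -4*0 = 0)
P = -12 (P = (0 - 2)*6 = -2*6 = -12)
I(M) = M³ (I(M) = M²*M = M³)
I(P) + J(-55, -100) = (-12)³ + (-55 - 1*(-100)) = -1728 + (-55 + 100) = -1728 + 45 = -1683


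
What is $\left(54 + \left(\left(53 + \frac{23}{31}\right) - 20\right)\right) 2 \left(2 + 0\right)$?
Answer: $\frac{10880}{31} \approx 350.97$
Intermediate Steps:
$\left(54 + \left(\left(53 + \frac{23}{31}\right) - 20\right)\right) 2 \left(2 + 0\right) = \left(54 + \left(\left(53 + 23 \cdot \frac{1}{31}\right) - 20\right)\right) 2 \cdot 2 = \left(54 + \left(\left(53 + \frac{23}{31}\right) - 20\right)\right) 4 = \left(54 + \left(\frac{1666}{31} - 20\right)\right) 4 = \left(54 + \frac{1046}{31}\right) 4 = \frac{2720}{31} \cdot 4 = \frac{10880}{31}$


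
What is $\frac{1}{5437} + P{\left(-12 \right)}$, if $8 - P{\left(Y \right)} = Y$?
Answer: $\frac{108741}{5437} \approx 20.0$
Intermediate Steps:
$P{\left(Y \right)} = 8 - Y$
$\frac{1}{5437} + P{\left(-12 \right)} = \frac{1}{5437} + \left(8 - -12\right) = \frac{1}{5437} + \left(8 + 12\right) = \frac{1}{5437} + 20 = \frac{108741}{5437}$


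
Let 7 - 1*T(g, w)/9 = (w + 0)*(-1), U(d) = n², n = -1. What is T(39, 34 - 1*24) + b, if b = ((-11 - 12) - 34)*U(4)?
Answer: 96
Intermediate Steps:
U(d) = 1 (U(d) = (-1)² = 1)
b = -57 (b = ((-11 - 12) - 34)*1 = (-23 - 34)*1 = -57*1 = -57)
T(g, w) = 63 + 9*w (T(g, w) = 63 - 9*(w + 0)*(-1) = 63 - 9*w*(-1) = 63 - (-9)*w = 63 + 9*w)
T(39, 34 - 1*24) + b = (63 + 9*(34 - 1*24)) - 57 = (63 + 9*(34 - 24)) - 57 = (63 + 9*10) - 57 = (63 + 90) - 57 = 153 - 57 = 96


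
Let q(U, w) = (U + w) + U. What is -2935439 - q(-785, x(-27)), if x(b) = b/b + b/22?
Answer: -64545113/22 ≈ -2.9339e+6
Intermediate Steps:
x(b) = 1 + b/22 (x(b) = 1 + b*(1/22) = 1 + b/22)
q(U, w) = w + 2*U
-2935439 - q(-785, x(-27)) = -2935439 - ((1 + (1/22)*(-27)) + 2*(-785)) = -2935439 - ((1 - 27/22) - 1570) = -2935439 - (-5/22 - 1570) = -2935439 - 1*(-34545/22) = -2935439 + 34545/22 = -64545113/22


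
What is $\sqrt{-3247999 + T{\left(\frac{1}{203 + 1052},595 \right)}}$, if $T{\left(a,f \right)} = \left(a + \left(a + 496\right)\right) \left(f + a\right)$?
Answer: $\frac{i \sqrt{4650856131043}}{1255} \approx 1718.4 i$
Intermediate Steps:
$T{\left(a,f \right)} = \left(496 + 2 a\right) \left(a + f\right)$ ($T{\left(a,f \right)} = \left(a + \left(496 + a\right)\right) \left(a + f\right) = \left(496 + 2 a\right) \left(a + f\right)$)
$\sqrt{-3247999 + T{\left(\frac{1}{203 + 1052},595 \right)}} = \sqrt{-3247999 + \left(2 \left(\frac{1}{203 + 1052}\right)^{2} + \frac{496}{203 + 1052} + 496 \cdot 595 + 2 \frac{1}{203 + 1052} \cdot 595\right)} = \sqrt{-3247999 + \left(2 \left(\frac{1}{1255}\right)^{2} + \frac{496}{1255} + 295120 + 2 \cdot \frac{1}{1255} \cdot 595\right)} = \sqrt{-3247999 + \left(\frac{2}{1575025} + 496 \cdot \frac{1}{1255} + 295120 + 2 \cdot \frac{1}{1255} \cdot 595\right)} = \sqrt{-3247999 + \left(2 \cdot \frac{1}{1575025} + \frac{496}{1255} + 295120 + \frac{238}{251}\right)} = \sqrt{-3247999 + \left(\frac{2}{1575025} + \frac{496}{1255} + 295120 + \frac{238}{251}\right)} = \sqrt{-3247999 + \frac{464823493932}{1575025}} = \sqrt{- \frac{4650856131043}{1575025}} = \frac{i \sqrt{4650856131043}}{1255}$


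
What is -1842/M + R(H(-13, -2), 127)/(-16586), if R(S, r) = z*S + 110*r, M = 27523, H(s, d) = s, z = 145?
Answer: -363166867/456496478 ≈ -0.79555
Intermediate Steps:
R(S, r) = 110*r + 145*S (R(S, r) = 145*S + 110*r = 110*r + 145*S)
-1842/M + R(H(-13, -2), 127)/(-16586) = -1842/27523 + (110*127 + 145*(-13))/(-16586) = -1842*1/27523 + (13970 - 1885)*(-1/16586) = -1842/27523 + 12085*(-1/16586) = -1842/27523 - 12085/16586 = -363166867/456496478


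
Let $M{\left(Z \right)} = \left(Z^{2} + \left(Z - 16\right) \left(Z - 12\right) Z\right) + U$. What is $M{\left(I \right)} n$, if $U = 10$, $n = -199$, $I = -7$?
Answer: $597000$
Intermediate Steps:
$M{\left(Z \right)} = 10 + Z^{2} + Z \left(-16 + Z\right) \left(-12 + Z\right)$ ($M{\left(Z \right)} = \left(Z^{2} + \left(Z - 16\right) \left(Z - 12\right) Z\right) + 10 = \left(Z^{2} + \left(-16 + Z\right) \left(-12 + Z\right) Z\right) + 10 = \left(Z^{2} + Z \left(-16 + Z\right) \left(-12 + Z\right)\right) + 10 = 10 + Z^{2} + Z \left(-16 + Z\right) \left(-12 + Z\right)$)
$M{\left(I \right)} n = \left(10 + \left(-7\right)^{3} - 27 \left(-7\right)^{2} + 192 \left(-7\right)\right) \left(-199\right) = \left(10 - 343 - 1323 - 1344\right) \left(-199\right) = \left(-3000\right) \left(-199\right) = 597000$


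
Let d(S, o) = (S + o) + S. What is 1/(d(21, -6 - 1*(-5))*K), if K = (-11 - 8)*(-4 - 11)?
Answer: 1/11685 ≈ 8.5580e-5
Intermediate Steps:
d(S, o) = o + 2*S
K = 285 (K = -19*(-15) = 285)
1/(d(21, -6 - 1*(-5))*K) = 1/(((-6 - 1*(-5)) + 2*21)*285) = 1/(((-6 + 5) + 42)*285) = 1/((-1 + 42)*285) = 1/(41*285) = 1/11685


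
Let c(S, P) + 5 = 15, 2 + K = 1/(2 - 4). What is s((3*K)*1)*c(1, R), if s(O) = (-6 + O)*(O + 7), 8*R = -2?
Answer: 135/2 ≈ 67.500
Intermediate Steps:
R = -¼ (R = (⅛)*(-2) = -¼ ≈ -0.25000)
K = -5/2 (K = -2 + 1/(2 - 4) = -2 + 1/(-2) = -2 - ½ = -5/2 ≈ -2.5000)
c(S, P) = 10 (c(S, P) = -5 + 15 = 10)
s(O) = (-6 + O)*(7 + O)
s((3*K)*1)*c(1, R) = (-42 + (3*(-5/2))*1 + ((3*(-5/2))*1)²)*10 = (-42 - 15/2*1 + (-15/2*1)²)*10 = (-42 - 15/2 + (-15/2)²)*10 = (-42 - 15/2 + 225/4)*10 = (27/4)*10 = 135/2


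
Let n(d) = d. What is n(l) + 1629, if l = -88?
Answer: 1541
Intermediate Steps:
n(l) + 1629 = -88 + 1629 = 1541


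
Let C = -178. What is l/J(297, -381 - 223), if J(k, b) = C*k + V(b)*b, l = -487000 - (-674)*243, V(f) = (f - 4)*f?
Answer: 161609/110930497 ≈ 0.0014568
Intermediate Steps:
V(f) = f*(-4 + f) (V(f) = (-4 + f)*f = f*(-4 + f))
l = -323218 (l = -487000 - 1*(-163782) = -487000 + 163782 = -323218)
J(k, b) = -178*k + b**2*(-4 + b) (J(k, b) = -178*k + (b*(-4 + b))*b = -178*k + b**2*(-4 + b))
l/J(297, -381 - 223) = -323218/(-178*297 + (-381 - 223)**2*(-4 + (-381 - 223))) = -323218/(-52866 + (-604)**2*(-4 - 604)) = -323218/(-52866 + 364816*(-608)) = -323218/(-52866 - 221808128) = -323218/(-221860994) = -323218*(-1/221860994) = 161609/110930497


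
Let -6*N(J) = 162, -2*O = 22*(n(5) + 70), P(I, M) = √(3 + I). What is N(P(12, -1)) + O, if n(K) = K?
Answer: -852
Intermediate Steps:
O = -825 (O = -11*(5 + 70) = -11*75 = -½*1650 = -825)
N(J) = -27 (N(J) = -⅙*162 = -27)
N(P(12, -1)) + O = -27 - 825 = -852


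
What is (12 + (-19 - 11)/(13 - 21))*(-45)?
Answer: -2835/4 ≈ -708.75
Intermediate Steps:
(12 + (-19 - 11)/(13 - 21))*(-45) = (12 - 30/(-8))*(-45) = (12 - 30*(-⅛))*(-45) = (12 + 15/4)*(-45) = (63/4)*(-45) = -2835/4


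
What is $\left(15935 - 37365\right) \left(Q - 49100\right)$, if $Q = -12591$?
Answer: $1322038130$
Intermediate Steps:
$\left(15935 - 37365\right) \left(Q - 49100\right) = \left(15935 - 37365\right) \left(-12591 - 49100\right) = \left(-21430\right) \left(-61691\right) = 1322038130$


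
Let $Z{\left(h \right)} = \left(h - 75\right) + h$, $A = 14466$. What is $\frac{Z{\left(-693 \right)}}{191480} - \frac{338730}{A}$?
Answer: $- \frac{10813525871}{461658280} \approx -23.423$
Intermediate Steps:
$Z{\left(h \right)} = -75 + 2 h$ ($Z{\left(h \right)} = \left(-75 + h\right) + h = -75 + 2 h$)
$\frac{Z{\left(-693 \right)}}{191480} - \frac{338730}{A} = \frac{-75 + 2 \left(-693\right)}{191480} - \frac{338730}{14466} = \left(-75 - 1386\right) \frac{1}{191480} - \frac{56455}{2411} = \left(-1461\right) \frac{1}{191480} - \frac{56455}{2411} = - \frac{1461}{191480} - \frac{56455}{2411} = - \frac{10813525871}{461658280}$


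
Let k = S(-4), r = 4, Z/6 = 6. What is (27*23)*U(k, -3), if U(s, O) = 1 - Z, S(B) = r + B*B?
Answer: -21735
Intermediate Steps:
Z = 36 (Z = 6*6 = 36)
S(B) = 4 + B**2 (S(B) = 4 + B*B = 4 + B**2)
k = 20 (k = 4 + (-4)**2 = 4 + 16 = 20)
U(s, O) = -35 (U(s, O) = 1 - 1*36 = 1 - 36 = -35)
(27*23)*U(k, -3) = (27*23)*(-35) = 621*(-35) = -21735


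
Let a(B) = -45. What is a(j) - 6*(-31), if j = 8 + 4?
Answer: 141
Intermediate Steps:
j = 12
a(j) - 6*(-31) = -45 - 6*(-31) = -45 + 186 = 141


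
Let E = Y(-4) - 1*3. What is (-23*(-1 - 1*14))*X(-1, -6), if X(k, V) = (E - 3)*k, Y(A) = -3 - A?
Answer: 1725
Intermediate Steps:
E = -2 (E = (-3 - 1*(-4)) - 1*3 = (-3 + 4) - 3 = 1 - 3 = -2)
X(k, V) = -5*k (X(k, V) = (-2 - 3)*k = -5*k)
(-23*(-1 - 1*14))*X(-1, -6) = (-23*(-1 - 1*14))*(-5*(-1)) = -23*(-1 - 14)*5 = -23*(-15)*5 = 345*5 = 1725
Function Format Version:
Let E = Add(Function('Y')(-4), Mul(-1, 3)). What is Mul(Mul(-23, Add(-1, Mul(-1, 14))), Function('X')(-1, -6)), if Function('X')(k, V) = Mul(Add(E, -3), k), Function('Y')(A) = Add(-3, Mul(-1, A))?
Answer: 1725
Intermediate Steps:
E = -2 (E = Add(Add(-3, Mul(-1, -4)), Mul(-1, 3)) = Add(Add(-3, 4), -3) = Add(1, -3) = -2)
Function('X')(k, V) = Mul(-5, k) (Function('X')(k, V) = Mul(Add(-2, -3), k) = Mul(-5, k))
Mul(Mul(-23, Add(-1, Mul(-1, 14))), Function('X')(-1, -6)) = Mul(Mul(-23, Add(-1, Mul(-1, 14))), Mul(-5, -1)) = Mul(Mul(-23, Add(-1, -14)), 5) = Mul(Mul(-23, -15), 5) = Mul(345, 5) = 1725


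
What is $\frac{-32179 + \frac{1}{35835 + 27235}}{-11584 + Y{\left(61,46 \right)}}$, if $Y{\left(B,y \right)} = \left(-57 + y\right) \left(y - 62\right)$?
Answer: $\frac{2029529529}{719502560} \approx 2.8207$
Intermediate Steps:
$Y{\left(B,y \right)} = \left(-62 + y\right) \left(-57 + y\right)$ ($Y{\left(B,y \right)} = \left(-57 + y\right) \left(-62 + y\right) = \left(-62 + y\right) \left(-57 + y\right)$)
$\frac{-32179 + \frac{1}{35835 + 27235}}{-11584 + Y{\left(61,46 \right)}} = \frac{-32179 + \frac{1}{35835 + 27235}}{-11584 + \left(3534 + 46^{2} - 5474\right)} = \frac{-32179 + \frac{1}{63070}}{-11584 + \left(3534 + 2116 - 5474\right)} = \frac{-32179 + \frac{1}{63070}}{-11584 + 176} = - \frac{2029529529}{63070 \left(-11408\right)} = \left(- \frac{2029529529}{63070}\right) \left(- \frac{1}{11408}\right) = \frac{2029529529}{719502560}$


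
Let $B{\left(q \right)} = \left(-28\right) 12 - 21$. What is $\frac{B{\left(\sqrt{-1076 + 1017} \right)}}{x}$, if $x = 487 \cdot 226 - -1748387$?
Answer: $- \frac{119}{619483} \approx -0.0001921$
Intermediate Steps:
$B{\left(q \right)} = -357$ ($B{\left(q \right)} = -336 - 21 = -357$)
$x = 1858449$ ($x = 110062 + 1748387 = 1858449$)
$\frac{B{\left(\sqrt{-1076 + 1017} \right)}}{x} = - \frac{357}{1858449} = \left(-357\right) \frac{1}{1858449} = - \frac{119}{619483}$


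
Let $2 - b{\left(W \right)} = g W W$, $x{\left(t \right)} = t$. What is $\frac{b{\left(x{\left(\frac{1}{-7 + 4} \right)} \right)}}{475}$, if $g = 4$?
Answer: $\frac{14}{4275} \approx 0.0032749$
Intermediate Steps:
$b{\left(W \right)} = 2 - 4 W^{2}$ ($b{\left(W \right)} = 2 - 4 W W = 2 - 4 W^{2}$)
$\frac{b{\left(x{\left(\frac{1}{-7 + 4} \right)} \right)}}{475} = \frac{2 - 4 \left(\frac{1}{-7 + 4}\right)^{2}}{475} = \left(2 - 4 \left(\frac{1}{-3}\right)^{2}\right) \frac{1}{475} = \left(2 - 4 \left(- \frac{1}{3}\right)^{2}\right) \frac{1}{475} = \left(2 - \frac{4}{9}\right) \frac{1}{475} = \frac{14}{9} \cdot \frac{1}{475} = \frac{14}{4275}$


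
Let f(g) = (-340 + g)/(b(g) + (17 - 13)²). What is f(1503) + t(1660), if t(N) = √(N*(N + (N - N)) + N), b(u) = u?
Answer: 1163/1519 + 2*√689315 ≈ 1661.3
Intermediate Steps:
f(g) = (-340 + g)/(16 + g) (f(g) = (-340 + g)/(g + (17 - 13)²) = (-340 + g)/(g + 4²) = (-340 + g)/(g + 16) = (-340 + g)/(16 + g))
t(N) = √(N + N²) (t(N) = √(N*(N + 0) + N) = √(N*N + N) = √(N² + N) = √(N + N²))
f(1503) + t(1660) = (-340 + 1503)/(16 + 1503) + √(1660*(1 + 1660)) = 1163/1519 + √(1660*1661) = (1/1519)*1163 + √2757260 = 1163/1519 + 2*√689315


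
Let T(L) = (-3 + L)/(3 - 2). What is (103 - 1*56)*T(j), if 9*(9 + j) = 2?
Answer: -4982/9 ≈ -553.56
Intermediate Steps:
j = -79/9 (j = -9 + (1/9)*2 = -9 + 2/9 = -79/9 ≈ -8.7778)
T(L) = -3 + L (T(L) = (-3 + L)/1 = (-3 + L)*1 = -3 + L)
(103 - 1*56)*T(j) = (103 - 1*56)*(-3 - 79/9) = (103 - 56)*(-106/9) = 47*(-106/9) = -4982/9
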